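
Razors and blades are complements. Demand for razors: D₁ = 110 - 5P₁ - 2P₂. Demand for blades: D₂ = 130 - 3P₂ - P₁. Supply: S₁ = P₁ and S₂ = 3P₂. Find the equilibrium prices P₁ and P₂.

P₁ = 200/17, P₂ = 335/17

Market 1: 110 - 5P₁ - 2P₂ = P₁ → 6P₁ + 2P₂ = 110.
Market 2: 6P₂ + P₁ = 130.
Eliminating P₂: 6×(1) − 2×(2) gives 34P₁ = 400, so P₁ = 200/17.
Back-substitute into (2): P₂ = (130 − 1×200/17) / 6 = 335/17.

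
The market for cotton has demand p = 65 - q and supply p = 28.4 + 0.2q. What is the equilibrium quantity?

Set the two price expressions equal: 65 - q = 28.4 + 0.2q.
36.6 = 1.2q, so q* = 30.5.
p* = 65 − (1)(30.5) = 34.5.

q* = 30.5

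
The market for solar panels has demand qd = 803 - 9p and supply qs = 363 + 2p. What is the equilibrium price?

p* = 40

Set qd = qs: 803 - 9p = 363 + 2p.
440 = 11p, so p* = 40.
q* = 803 − 9(40) = 443.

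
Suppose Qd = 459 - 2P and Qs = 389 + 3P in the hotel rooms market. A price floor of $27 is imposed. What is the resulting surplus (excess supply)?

Surplus = 65

Equilibrium price would be P* = 14, so the floor at 27 binds.
At P = 27: Qd = 405, Qs = 470.
Surplus = 470 − 405 = 65.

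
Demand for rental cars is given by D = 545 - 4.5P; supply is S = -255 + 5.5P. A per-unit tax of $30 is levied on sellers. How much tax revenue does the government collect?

Tax revenue = 3322.5

Pre-tax equilibrium: P* = 80, Q* = 185.
Tax on sellers shifts supply to S = -255 + 5.5(P − 30) = -420 + 5.5P.
545 - 4.5P = -420 + 5.5P gives buyer price Pb = 96.5; sellers receive Ps = 96.5 − 30 = 66.5.
New quantity: Q = 545 − 4.5(96.5) = 110.75.
Revenue = 30 × 110.75 = 3322.5.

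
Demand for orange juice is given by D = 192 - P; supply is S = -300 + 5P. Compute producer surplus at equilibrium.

Equilibrium: 192 - P = -300 + 5P gives P* = 82, Q* = 110.
Supply starts at P = 60 (where S = 0).
PS = ½(82 − 60)(110) = 1210.

Producer surplus = 1210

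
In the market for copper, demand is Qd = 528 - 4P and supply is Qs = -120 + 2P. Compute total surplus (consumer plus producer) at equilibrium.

Equilibrium: 528 - 4P = -120 + 2P gives P* = 108, Q* = 96.
Demand choke price: P = 132; supply starts at P = 60.
CS = ½(132 − 108)(96) = 1152; PS = ½(108 − 60)(96) = 2304.

Total surplus = 3456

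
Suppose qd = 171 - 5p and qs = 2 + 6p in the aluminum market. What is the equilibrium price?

p* = 169/11

Set qd = qs: 171 - 5p = 2 + 6p.
169 = 11p, so p* = 169/11.
q* = 171 − 5(169/11) = 1036/11.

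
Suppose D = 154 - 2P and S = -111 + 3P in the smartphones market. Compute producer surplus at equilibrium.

Producer surplus = 384

Equilibrium: 154 - 2P = -111 + 3P gives P* = 53, Q* = 48.
Supply starts at P = 37 (where S = 0).
PS = ½(53 − 37)(48) = 384.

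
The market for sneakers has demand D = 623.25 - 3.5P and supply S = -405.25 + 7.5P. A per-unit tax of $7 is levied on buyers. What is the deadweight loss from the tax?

Deadweight loss = 5145/88

Pre-tax equilibrium: P* = 93.5, Q* = 296.
Tax on buyers shifts demand to D = 623.25 − 3.5(P + 7) = 598.75 - 3.5P.
598.75 - 3.5P = -405.25 + 7.5P gives seller price Ps = 1004/11; buyers pay Pb = 1004/11 + 7 = 1081/11.
New quantity: Q = 623.25 − 3.5(1081/11) = 12289/44.
DWL = ½ × 7 × (296 − 12289/44) = 5145/88.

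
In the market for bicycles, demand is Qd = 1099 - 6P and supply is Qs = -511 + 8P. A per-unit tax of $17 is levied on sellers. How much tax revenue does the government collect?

Tax revenue = 41735/7

Pre-tax equilibrium: P* = 115, Q* = 409.
Tax on sellers shifts supply to Qs = -511 + 8(P − 17) = -647 + 8P.
1099 - 6P = -647 + 8P gives buyer price Pb = 873/7; sellers receive Ps = 873/7 − 17 = 754/7.
New quantity: Q = 1099 − 6(873/7) = 2455/7.
Revenue = 17 × 2455/7 = 41735/7.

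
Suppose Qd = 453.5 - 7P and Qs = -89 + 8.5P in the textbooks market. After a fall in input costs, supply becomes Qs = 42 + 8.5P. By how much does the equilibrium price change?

Original equilibrium: P* = 35, Q* = 208.5.
New equilibrium: 453.5 - 7P = 42 + 8.5P, so 411.5 = 15.5P and P' = 823/31; Q' = 453.5 − 7(823/31) = 16595/62.
Change in price: 823/31 − 35 = -262/31.

ΔP = -262/31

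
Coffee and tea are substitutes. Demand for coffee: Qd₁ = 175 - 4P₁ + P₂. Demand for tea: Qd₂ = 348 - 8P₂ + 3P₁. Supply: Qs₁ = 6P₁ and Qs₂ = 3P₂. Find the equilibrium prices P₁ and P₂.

Market 1: 175 - 4P₁ + P₂ = 6P₁ → 10P₁ - P₂ = 175.
Market 2: 11P₂ - 3P₁ = 348.
Eliminating P₂: 11×(1) + 1×(2) gives 107P₁ = 2273, so P₁ = 2273/107.
Back-substitute into (2): P₂ = (348 + 3×2273/107) / 11 = 4005/107.

P₁ = 2273/107, P₂ = 4005/107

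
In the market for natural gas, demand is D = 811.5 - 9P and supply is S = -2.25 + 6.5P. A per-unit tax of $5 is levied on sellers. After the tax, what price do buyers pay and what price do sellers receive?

Buyers pay 3385/62, sellers receive 3075/62

Pre-tax equilibrium: P* = 52.5, Q* = 339.
Tax on sellers shifts supply to S = -2.25 + 6.5(P − 5) = -34.75 + 6.5P.
811.5 - 9P = -34.75 + 6.5P gives buyer price Pb = 3385/62; sellers receive Ps = 3385/62 − 5 = 3075/62.
New quantity: Q = 811.5 − 9(3385/62) = 9924/31.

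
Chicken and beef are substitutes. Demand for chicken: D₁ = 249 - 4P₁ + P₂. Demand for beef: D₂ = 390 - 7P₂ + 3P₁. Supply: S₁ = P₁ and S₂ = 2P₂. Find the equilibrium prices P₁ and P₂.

Market 1: 249 - 4P₁ + P₂ = P₁ → 5P₁ - P₂ = 249.
Market 2: 9P₂ - 3P₁ = 390.
Eliminating P₂: 9×(1) + 1×(2) gives 42P₁ = 2631, so P₁ = 877/14.
Back-substitute into (2): P₂ = (390 + 3×877/14) / 9 = 899/14.

P₁ = 877/14, P₂ = 899/14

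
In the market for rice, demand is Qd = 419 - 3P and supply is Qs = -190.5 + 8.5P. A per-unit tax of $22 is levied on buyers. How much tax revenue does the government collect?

Pre-tax equilibrium: P* = 53, Q* = 260.
Tax on buyers shifts demand to Qd = 419 − 3(P + 22) = 353 - 3P.
353 - 3P = -190.5 + 8.5P gives seller price Ps = 1087/23; buyers pay Pb = 1087/23 + 22 = 1593/23.
New quantity: Q = 419 − 3(1593/23) = 4858/23.
Revenue = 22 × 4858/23 = 106876/23.

Tax revenue = 106876/23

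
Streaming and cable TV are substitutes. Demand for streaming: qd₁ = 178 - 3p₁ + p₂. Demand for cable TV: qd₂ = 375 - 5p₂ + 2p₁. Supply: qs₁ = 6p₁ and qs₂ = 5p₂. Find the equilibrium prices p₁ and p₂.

Market 1: 178 - 3p₁ + p₂ = 6p₁ → 9p₁ - p₂ = 178.
Market 2: 10p₂ - 2p₁ = 375.
Eliminating p₂: 10×(1) + 1×(2) gives 88p₁ = 2155, so p₁ = 2155/88.
Back-substitute into (2): p₂ = (375 + 2×2155/88) / 10 = 3731/88.

p₁ = 2155/88, p₂ = 3731/88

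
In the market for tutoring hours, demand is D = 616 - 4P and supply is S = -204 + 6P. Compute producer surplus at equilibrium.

Producer surplus = 6912

Equilibrium: 616 - 4P = -204 + 6P gives P* = 82, Q* = 288.
Supply starts at P = 34 (where S = 0).
PS = ½(82 − 34)(288) = 6912.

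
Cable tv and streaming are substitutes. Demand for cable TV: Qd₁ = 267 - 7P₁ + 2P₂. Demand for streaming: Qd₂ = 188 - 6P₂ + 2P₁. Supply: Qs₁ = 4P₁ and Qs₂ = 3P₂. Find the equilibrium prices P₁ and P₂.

Market 1: 267 - 7P₁ + 2P₂ = 4P₁ → 11P₁ - 2P₂ = 267.
Market 2: 9P₂ - 2P₁ = 188.
Eliminating P₂: 9×(1) + 2×(2) gives 95P₁ = 2779, so P₁ = 2779/95.
Back-substitute into (2): P₂ = (188 + 2×2779/95) / 9 = 2602/95.

P₁ = 2779/95, P₂ = 2602/95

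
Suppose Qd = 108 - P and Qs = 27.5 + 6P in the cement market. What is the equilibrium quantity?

Set Qd = Qs: 108 - P = 27.5 + 6P.
80.5 = 7P, so P* = 11.5.
Q* = 108 − 1(11.5) = 96.5.

Q* = 96.5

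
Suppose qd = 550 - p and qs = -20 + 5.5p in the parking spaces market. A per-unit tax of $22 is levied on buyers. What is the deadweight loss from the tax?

Pre-tax equilibrium: p* = 1140/13, q* = 6010/13.
Tax on buyers shifts demand to qd = 550 − 1(p + 22) = 528 - p.
528 - p = -20 + 5.5p gives seller price ps = 1096/13; buyers pay pb = 1096/13 + 22 = 1382/13.
New quantity: q = 550 − 1(1382/13) = 5768/13.
DWL = ½ × 22 × (6010/13 − 5768/13) = 2662/13.

Deadweight loss = 2662/13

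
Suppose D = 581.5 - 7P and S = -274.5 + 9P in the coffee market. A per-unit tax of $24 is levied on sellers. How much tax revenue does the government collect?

Tax revenue = 2700

Pre-tax equilibrium: P* = 53.5, Q* = 207.
Tax on sellers shifts supply to S = -274.5 + 9(P − 24) = -490.5 + 9P.
581.5 - 7P = -490.5 + 9P gives buyer price Pb = 67; sellers receive Ps = 67 − 24 = 43.
New quantity: Q = 581.5 − 7(67) = 112.5.
Revenue = 24 × 112.5 = 2700.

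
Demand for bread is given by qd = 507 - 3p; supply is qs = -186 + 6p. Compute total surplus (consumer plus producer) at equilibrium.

Total surplus = 19044

Equilibrium: 507 - 3p = -186 + 6p gives p* = 77, q* = 276.
Demand choke price: p = 169; supply starts at p = 31.
CS = ½(169 − 77)(276) = 12696; PS = ½(77 − 31)(276) = 6348.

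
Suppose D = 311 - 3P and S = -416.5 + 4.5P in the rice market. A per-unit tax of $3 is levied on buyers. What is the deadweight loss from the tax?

Deadweight loss = 8.1

Pre-tax equilibrium: P* = 97, Q* = 20.
Tax on buyers shifts demand to D = 311 − 3(P + 3) = 302 - 3P.
302 - 3P = -416.5 + 4.5P gives seller price Ps = 95.8; buyers pay Pb = 95.8 + 3 = 98.8.
New quantity: Q = 311 − 3(98.8) = 14.6.
DWL = ½ × 3 × (20 − 14.6) = 8.1.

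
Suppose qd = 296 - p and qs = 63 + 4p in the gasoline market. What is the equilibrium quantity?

q* = 249.4

Set qd = qs: 296 - p = 63 + 4p.
233 = 5p, so p* = 46.6.
q* = 296 − 1(46.6) = 249.4.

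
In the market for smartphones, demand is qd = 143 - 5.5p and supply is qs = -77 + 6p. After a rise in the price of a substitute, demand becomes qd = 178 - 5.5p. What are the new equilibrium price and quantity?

p' = 510/23, q' = 1289/23

Original equilibrium: p* = 440/23, q* = 869/23.
New equilibrium: 178 - 5.5p = -77 + 6p, so 255 = 11.5p and p' = 510/23; q' = 178 − 5.5(510/23) = 1289/23.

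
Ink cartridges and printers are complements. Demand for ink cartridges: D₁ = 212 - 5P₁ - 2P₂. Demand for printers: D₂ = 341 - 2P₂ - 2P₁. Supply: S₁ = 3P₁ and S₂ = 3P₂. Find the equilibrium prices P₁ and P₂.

Market 1: 212 - 5P₁ - 2P₂ = 3P₁ → 8P₁ + 2P₂ = 212.
Market 2: 5P₂ + 2P₁ = 341.
Eliminating P₂: 5×(1) − 2×(2) gives 36P₁ = 378, so P₁ = 10.5.
Back-substitute into (2): P₂ = (341 − 2×10.5) / 5 = 64.

P₁ = 10.5, P₂ = 64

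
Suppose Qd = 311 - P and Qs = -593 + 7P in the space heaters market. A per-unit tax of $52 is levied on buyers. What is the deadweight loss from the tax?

Deadweight loss = 1183

Pre-tax equilibrium: P* = 113, Q* = 198.
Tax on buyers shifts demand to Qd = 311 − 1(P + 52) = 259 - P.
259 - P = -593 + 7P gives seller price Ps = 106.5; buyers pay Pb = 106.5 + 52 = 158.5.
New quantity: Q = 311 − 1(158.5) = 152.5.
DWL = ½ × 52 × (198 − 152.5) = 1183.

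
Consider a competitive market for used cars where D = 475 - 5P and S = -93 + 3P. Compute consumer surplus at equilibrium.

Consumer surplus = 1440

Equilibrium: 475 - 5P = -93 + 3P gives P* = 71, Q* = 120.
Demand choke price (D = 0): P = 95.
CS = ½(95 − 71)(120) = 1440.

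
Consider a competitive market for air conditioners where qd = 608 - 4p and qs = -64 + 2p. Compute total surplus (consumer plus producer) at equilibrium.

Total surplus = 9600

Equilibrium: 608 - 4p = -64 + 2p gives p* = 112, q* = 160.
Demand choke price: p = 152; supply starts at p = 32.
CS = ½(152 − 112)(160) = 3200; PS = ½(112 − 32)(160) = 6400.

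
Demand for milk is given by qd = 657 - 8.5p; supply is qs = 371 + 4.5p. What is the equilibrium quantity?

q* = 470

Set qd = qs: 657 - 8.5p = 371 + 4.5p.
286 = 13p, so p* = 22.
q* = 657 − 8.5(22) = 470.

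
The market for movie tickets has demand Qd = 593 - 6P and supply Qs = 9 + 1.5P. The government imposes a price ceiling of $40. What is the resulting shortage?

Shortage = 284

Equilibrium price would be P* = 1168/15, so the ceiling at 40 binds.
At P = 40: Qd = 593 − 6(40) = 353, Qs = 9 + 1.5(40) = 69.
Shortage = 353 − 69 = 284.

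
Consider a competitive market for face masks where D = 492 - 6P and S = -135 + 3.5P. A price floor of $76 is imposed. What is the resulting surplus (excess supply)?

Surplus = 95

Equilibrium price would be P* = 66, so the floor at 76 binds.
At P = 76: D = 36, S = 131.
Surplus = 131 − 36 = 95.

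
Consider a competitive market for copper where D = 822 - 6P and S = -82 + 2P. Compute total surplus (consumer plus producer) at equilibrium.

Total surplus = 6912

Equilibrium: 822 - 6P = -82 + 2P gives P* = 113, Q* = 144.
Demand choke price: P = 137; supply starts at P = 41.
CS = ½(137 − 113)(144) = 1728; PS = ½(113 − 41)(144) = 5184.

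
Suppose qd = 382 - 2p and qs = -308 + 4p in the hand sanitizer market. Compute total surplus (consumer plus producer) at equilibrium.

Equilibrium: 382 - 2p = -308 + 4p gives p* = 115, q* = 152.
Demand choke price: p = 191; supply starts at p = 77.
CS = ½(191 − 115)(152) = 5776; PS = ½(115 − 77)(152) = 2888.

Total surplus = 8664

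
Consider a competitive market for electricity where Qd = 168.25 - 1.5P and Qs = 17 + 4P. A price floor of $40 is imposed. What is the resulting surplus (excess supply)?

Surplus = 68.75

Equilibrium price would be P* = 27.5, so the floor at 40 binds.
At P = 40: Qd = 108.25, Qs = 177.
Surplus = 177 − 108.25 = 68.75.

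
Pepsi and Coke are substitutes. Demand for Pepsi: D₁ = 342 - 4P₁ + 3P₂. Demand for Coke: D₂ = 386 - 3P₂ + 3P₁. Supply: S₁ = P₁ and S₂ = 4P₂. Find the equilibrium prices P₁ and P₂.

P₁ = 1776/13, P₂ = 1478/13

Market 1: 342 - 4P₁ + 3P₂ = P₁ → 5P₁ - 3P₂ = 342.
Market 2: 7P₂ - 3P₁ = 386.
Eliminating P₂: 7×(1) + 3×(2) gives 26P₁ = 3552, so P₁ = 1776/13.
Back-substitute into (2): P₂ = (386 + 3×1776/13) / 7 = 1478/13.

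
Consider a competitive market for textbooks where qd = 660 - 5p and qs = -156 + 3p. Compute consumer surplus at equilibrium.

Consumer surplus = 2250

Equilibrium: 660 - 5p = -156 + 3p gives p* = 102, q* = 150.
Demand choke price (qd = 0): p = 132.
CS = ½(132 − 102)(150) = 2250.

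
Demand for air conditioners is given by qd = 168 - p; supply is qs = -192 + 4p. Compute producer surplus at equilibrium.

Producer surplus = 1152

Equilibrium: 168 - p = -192 + 4p gives p* = 72, q* = 96.
Supply starts at p = 48 (where qs = 0).
PS = ½(72 − 48)(96) = 1152.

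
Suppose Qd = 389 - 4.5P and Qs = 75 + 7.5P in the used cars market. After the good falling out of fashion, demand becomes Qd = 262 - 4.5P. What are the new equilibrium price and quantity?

P' = 187/12, Q' = 191.875

Original equilibrium: P* = 157/6, Q* = 271.25.
New equilibrium: 262 - 4.5P = 75 + 7.5P, so 187 = 12P and P' = 187/12; Q' = 262 − 4.5(187/12) = 191.875.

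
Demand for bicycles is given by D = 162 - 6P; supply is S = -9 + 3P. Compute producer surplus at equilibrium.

Producer surplus = 384

Equilibrium: 162 - 6P = -9 + 3P gives P* = 19, Q* = 48.
Supply starts at P = 3 (where S = 0).
PS = ½(19 − 3)(48) = 384.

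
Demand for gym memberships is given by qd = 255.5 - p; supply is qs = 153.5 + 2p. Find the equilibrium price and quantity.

p* = 34, q* = 221.5

Set qd = qs: 255.5 - p = 153.5 + 2p.
102 = 3p, so p* = 34.
q* = 255.5 − 1(34) = 221.5.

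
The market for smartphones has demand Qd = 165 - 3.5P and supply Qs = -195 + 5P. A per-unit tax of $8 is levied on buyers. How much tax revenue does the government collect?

Pre-tax equilibrium: P* = 720/17, Q* = 285/17.
Tax on buyers shifts demand to Qd = 165 − 3.5(P + 8) = 137 - 3.5P.
137 - 3.5P = -195 + 5P gives seller price Ps = 664/17; buyers pay Pb = 664/17 + 8 = 800/17.
New quantity: Q = 165 − 3.5(800/17) = 5/17.
Revenue = 8 × 5/17 = 40/17.

Tax revenue = 40/17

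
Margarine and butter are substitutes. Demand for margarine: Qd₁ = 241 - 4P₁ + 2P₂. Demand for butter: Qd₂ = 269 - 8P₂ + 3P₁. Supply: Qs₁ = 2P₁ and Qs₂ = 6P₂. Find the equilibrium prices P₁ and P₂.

P₁ = 652/13, P₂ = 779/26

Market 1: 241 - 4P₁ + 2P₂ = 2P₁ → 6P₁ - 2P₂ = 241.
Market 2: 14P₂ - 3P₁ = 269.
Eliminating P₂: 14×(1) + 2×(2) gives 78P₁ = 3912, so P₁ = 652/13.
Back-substitute into (2): P₂ = (269 + 3×652/13) / 14 = 779/26.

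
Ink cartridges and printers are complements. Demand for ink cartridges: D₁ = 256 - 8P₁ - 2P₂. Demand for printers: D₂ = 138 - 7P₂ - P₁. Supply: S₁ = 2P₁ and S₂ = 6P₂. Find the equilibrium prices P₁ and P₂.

Market 1: 256 - 8P₁ - 2P₂ = 2P₁ → 10P₁ + 2P₂ = 256.
Market 2: 13P₂ + P₁ = 138.
Eliminating P₂: 13×(1) − 2×(2) gives 128P₁ = 3052, so P₁ = 23.84375.
Back-substitute into (2): P₂ = (138 − 1×23.84375) / 13 = 8.78125.

P₁ = 23.84375, P₂ = 8.78125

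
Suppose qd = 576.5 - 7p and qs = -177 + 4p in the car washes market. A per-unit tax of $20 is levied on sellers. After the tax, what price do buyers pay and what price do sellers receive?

Pre-tax equilibrium: p* = 68.5, q* = 97.
Tax on sellers shifts supply to qs = -177 + 4(p − 20) = -257 + 4p.
576.5 - 7p = -257 + 4p gives buyer price pb = 1667/22; sellers receive ps = 1667/22 − 20 = 1227/22.
New quantity: q = 576.5 − 7(1667/22) = 507/11.

Buyers pay 1667/22, sellers receive 1227/22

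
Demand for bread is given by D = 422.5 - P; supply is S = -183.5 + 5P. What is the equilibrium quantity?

Set D = S: 422.5 - P = -183.5 + 5P.
606 = 6P, so P* = 101.
Q* = 422.5 − 1(101) = 321.5.

Q* = 321.5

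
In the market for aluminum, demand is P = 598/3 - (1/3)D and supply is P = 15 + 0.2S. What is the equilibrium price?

Set the two price expressions equal: 598/3 - (1/3)Q = 15 + 0.2Q.
553/3 = (8/15)Q, so Q* = 345.625.
P* = 598/3 − (1/3)(345.625) = 84.125.

P* = 84.125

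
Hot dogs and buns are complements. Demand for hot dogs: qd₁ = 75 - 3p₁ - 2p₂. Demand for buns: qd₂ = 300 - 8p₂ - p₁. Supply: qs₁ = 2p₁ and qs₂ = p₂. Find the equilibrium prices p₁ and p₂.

Market 1: 75 - 3p₁ - 2p₂ = 2p₁ → 5p₁ + 2p₂ = 75.
Market 2: 9p₂ + p₁ = 300.
Eliminating p₂: 9×(1) − 2×(2) gives 43p₁ = 75, so p₁ = 75/43.
Back-substitute into (2): p₂ = (300 − 1×75/43) / 9 = 1425/43.

p₁ = 75/43, p₂ = 1425/43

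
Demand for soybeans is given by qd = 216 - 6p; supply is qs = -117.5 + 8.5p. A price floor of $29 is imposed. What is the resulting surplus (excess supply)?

Surplus = 87

Equilibrium price would be p* = 23, so the floor at 29 binds.
At p = 29: qd = 42, qs = 129.
Surplus = 129 − 42 = 87.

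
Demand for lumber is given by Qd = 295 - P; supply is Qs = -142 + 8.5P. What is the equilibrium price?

P* = 46

Set Qd = Qs: 295 - P = -142 + 8.5P.
437 = 9.5P, so P* = 46.
Q* = 295 − 1(46) = 249.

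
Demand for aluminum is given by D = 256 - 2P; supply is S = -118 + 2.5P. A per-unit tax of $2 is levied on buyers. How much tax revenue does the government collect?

Tax revenue = 1576/9

Pre-tax equilibrium: P* = 748/9, Q* = 808/9.
Tax on buyers shifts demand to D = 256 − 2(P + 2) = 252 - 2P.
252 - 2P = -118 + 2.5P gives seller price Ps = 740/9; buyers pay Pb = 740/9 + 2 = 758/9.
New quantity: Q = 256 − 2(758/9) = 788/9.
Revenue = 2 × 788/9 = 1576/9.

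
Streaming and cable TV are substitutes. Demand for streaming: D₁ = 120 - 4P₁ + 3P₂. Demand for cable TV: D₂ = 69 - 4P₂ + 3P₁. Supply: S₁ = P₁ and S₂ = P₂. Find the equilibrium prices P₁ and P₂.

P₁ = 50.4375, P₂ = 44.0625

Market 1: 120 - 4P₁ + 3P₂ = P₁ → 5P₁ - 3P₂ = 120.
Market 2: 5P₂ - 3P₁ = 69.
Eliminating P₂: 5×(1) + 3×(2) gives 16P₁ = 807, so P₁ = 50.4375.
Back-substitute into (2): P₂ = (69 + 3×50.4375) / 5 = 44.0625.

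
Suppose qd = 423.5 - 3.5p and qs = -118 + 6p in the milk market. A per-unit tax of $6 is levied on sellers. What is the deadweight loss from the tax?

Deadweight loss = 756/19

Pre-tax equilibrium: p* = 57, q* = 224.
Tax on sellers shifts supply to qs = -118 + 6(p − 6) = -154 + 6p.
423.5 - 3.5p = -154 + 6p gives buyer price pb = 1155/19; sellers receive ps = 1155/19 − 6 = 1041/19.
New quantity: q = 423.5 − 3.5(1155/19) = 4004/19.
DWL = ½ × 6 × (224 − 4004/19) = 756/19.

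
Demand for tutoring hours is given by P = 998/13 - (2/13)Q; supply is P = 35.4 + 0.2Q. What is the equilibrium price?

Set the two price expressions equal: 998/13 - (2/13)Q = 35.4 + 0.2Q.
2689/65 = (23/65)Q, so Q* = 2689/23.
P* = 998/13 − (2/13)(2689/23) = 1352/23.

P* = 1352/23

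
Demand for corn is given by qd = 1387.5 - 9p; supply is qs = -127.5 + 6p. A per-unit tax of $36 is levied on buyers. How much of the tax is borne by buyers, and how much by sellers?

Pre-tax equilibrium: p* = 101, q* = 478.5.
Tax on buyers shifts demand to qd = 1387.5 − 9(p + 36) = 1063.5 - 9p.
1063.5 - 9p = -127.5 + 6p gives seller price ps = 79.4; buyers pay pb = 79.4 + 36 = 115.4.
New quantity: q = 1387.5 − 9(115.4) = 348.9.
Buyer burden = 115.4 − 101 = 14.4; seller burden = 101 − 79.4 = 21.6.

Buyers bear $14.4, sellers bear $21.6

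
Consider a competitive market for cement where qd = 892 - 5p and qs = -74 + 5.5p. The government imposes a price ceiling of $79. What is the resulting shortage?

Equilibrium price would be p* = 92, so the ceiling at 79 binds.
At p = 79: qd = 892 − 5(79) = 497, qs = -74 + 5.5(79) = 360.5.
Shortage = 497 − 360.5 = 136.5.

Shortage = 136.5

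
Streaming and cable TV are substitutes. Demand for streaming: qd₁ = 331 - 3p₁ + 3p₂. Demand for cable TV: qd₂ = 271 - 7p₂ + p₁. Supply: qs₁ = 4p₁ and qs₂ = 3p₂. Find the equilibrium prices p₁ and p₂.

Market 1: 331 - 3p₁ + 3p₂ = 4p₁ → 7p₁ - 3p₂ = 331.
Market 2: 10p₂ - p₁ = 271.
Eliminating p₂: 10×(1) + 3×(2) gives 67p₁ = 4123, so p₁ = 4123/67.
Back-substitute into (2): p₂ = (271 + 1×4123/67) / 10 = 2228/67.

p₁ = 4123/67, p₂ = 2228/67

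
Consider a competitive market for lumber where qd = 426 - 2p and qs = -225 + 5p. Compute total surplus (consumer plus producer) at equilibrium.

Total surplus = 20160

Equilibrium: 426 - 2p = -225 + 5p gives p* = 93, q* = 240.
Demand choke price: p = 213; supply starts at p = 45.
CS = ½(213 − 93)(240) = 14400; PS = ½(93 − 45)(240) = 5760.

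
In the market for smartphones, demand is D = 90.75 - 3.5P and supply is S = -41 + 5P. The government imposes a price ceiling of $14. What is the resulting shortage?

Equilibrium price would be P* = 15.5, so the ceiling at 14 binds.
At P = 14: D = 90.75 − 3.5(14) = 41.75, S = -41 + 5(14) = 29.
Shortage = 41.75 − 29 = 12.75.

Shortage = 12.75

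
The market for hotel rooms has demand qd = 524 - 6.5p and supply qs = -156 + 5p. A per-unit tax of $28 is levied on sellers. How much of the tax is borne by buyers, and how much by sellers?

Buyers bear 280/23, sellers bear 364/23

Pre-tax equilibrium: p* = 1360/23, q* = 3212/23.
Tax on sellers shifts supply to qs = -156 + 5(p − 28) = -296 + 5p.
524 - 6.5p = -296 + 5p gives buyer price pb = 1640/23; sellers receive ps = 1640/23 − 28 = 996/23.
New quantity: q = 524 − 6.5(1640/23) = 1392/23.
Buyer burden = 1640/23 − 1360/23 = 280/23; seller burden = 1360/23 − 996/23 = 364/23.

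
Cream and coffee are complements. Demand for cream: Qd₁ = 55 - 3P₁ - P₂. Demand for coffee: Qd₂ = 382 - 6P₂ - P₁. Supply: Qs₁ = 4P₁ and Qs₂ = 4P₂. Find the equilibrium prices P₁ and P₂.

P₁ = 56/23, P₂ = 873/23

Market 1: 55 - 3P₁ - P₂ = 4P₁ → 7P₁ + P₂ = 55.
Market 2: 10P₂ + P₁ = 382.
Eliminating P₂: 10×(1) − 1×(2) gives 69P₁ = 168, so P₁ = 56/23.
Back-substitute into (2): P₂ = (382 − 1×56/23) / 10 = 873/23.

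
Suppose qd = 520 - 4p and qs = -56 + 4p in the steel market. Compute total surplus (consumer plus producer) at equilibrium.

Total surplus = 13456

Equilibrium: 520 - 4p = -56 + 4p gives p* = 72, q* = 232.
Demand choke price: p = 130; supply starts at p = 14.
CS = ½(130 − 72)(232) = 6728; PS = ½(72 − 14)(232) = 6728.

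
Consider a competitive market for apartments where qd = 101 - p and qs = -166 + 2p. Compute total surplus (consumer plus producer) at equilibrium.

Total surplus = 108

Equilibrium: 101 - p = -166 + 2p gives p* = 89, q* = 12.
Demand choke price: p = 101; supply starts at p = 83.
CS = ½(101 − 89)(12) = 72; PS = ½(89 − 83)(12) = 36.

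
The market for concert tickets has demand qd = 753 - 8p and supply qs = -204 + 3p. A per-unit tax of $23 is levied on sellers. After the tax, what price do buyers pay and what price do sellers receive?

Buyers pay 1026/11, sellers receive 773/11

Pre-tax equilibrium: p* = 87, q* = 57.
Tax on sellers shifts supply to qs = -204 + 3(p − 23) = -273 + 3p.
753 - 8p = -273 + 3p gives buyer price pb = 1026/11; sellers receive ps = 1026/11 − 23 = 773/11.
New quantity: q = 753 − 8(1026/11) = 75/11.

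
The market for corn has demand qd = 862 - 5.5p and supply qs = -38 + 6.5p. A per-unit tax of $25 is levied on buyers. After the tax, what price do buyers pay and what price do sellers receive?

Buyers pay 2125/24, sellers receive 1525/24

Pre-tax equilibrium: p* = 75, q* = 449.5.
Tax on buyers shifts demand to qd = 862 − 5.5(p + 25) = 724.5 - 5.5p.
724.5 - 5.5p = -38 + 6.5p gives seller price ps = 1525/24; buyers pay pb = 1525/24 + 25 = 2125/24.
New quantity: q = 862 − 5.5(2125/24) = 18001/48.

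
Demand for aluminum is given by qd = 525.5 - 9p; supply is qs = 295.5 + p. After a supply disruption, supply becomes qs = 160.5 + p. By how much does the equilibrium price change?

Δp = 13.5

Original equilibrium: p* = 23, q* = 318.5.
New equilibrium: 525.5 - 9p = 160.5 + p, so 365 = 10p and p' = 36.5; q' = 525.5 − 9(36.5) = 197.
Change in price: 36.5 − 23 = 13.5.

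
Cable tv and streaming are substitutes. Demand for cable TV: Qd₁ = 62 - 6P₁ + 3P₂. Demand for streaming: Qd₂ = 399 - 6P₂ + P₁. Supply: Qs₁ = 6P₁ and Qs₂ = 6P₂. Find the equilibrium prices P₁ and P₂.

P₁ = 647/47, P₂ = 4850/141

Market 1: 62 - 6P₁ + 3P₂ = 6P₁ → 12P₁ - 3P₂ = 62.
Market 2: 12P₂ - P₁ = 399.
Eliminating P₂: 12×(1) + 3×(2) gives 141P₁ = 1941, so P₁ = 647/47.
Back-substitute into (2): P₂ = (399 + 1×647/47) / 12 = 4850/141.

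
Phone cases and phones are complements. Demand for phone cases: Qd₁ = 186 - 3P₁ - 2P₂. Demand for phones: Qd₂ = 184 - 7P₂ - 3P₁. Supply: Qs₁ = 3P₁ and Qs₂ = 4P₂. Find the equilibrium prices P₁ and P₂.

P₁ = 839/30, P₂ = 9.1

Market 1: 186 - 3P₁ - 2P₂ = 3P₁ → 6P₁ + 2P₂ = 186.
Market 2: 11P₂ + 3P₁ = 184.
Eliminating P₂: 11×(1) − 2×(2) gives 60P₁ = 1678, so P₁ = 839/30.
Back-substitute into (2): P₂ = (184 − 3×839/30) / 11 = 9.1.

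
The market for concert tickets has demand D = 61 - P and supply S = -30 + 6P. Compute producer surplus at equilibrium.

Producer surplus = 192

Equilibrium: 61 - P = -30 + 6P gives P* = 13, Q* = 48.
Supply starts at P = 5 (where S = 0).
PS = ½(13 − 5)(48) = 192.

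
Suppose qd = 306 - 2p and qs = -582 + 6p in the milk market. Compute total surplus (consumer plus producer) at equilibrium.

Equilibrium: 306 - 2p = -582 + 6p gives p* = 111, q* = 84.
Demand choke price: p = 153; supply starts at p = 97.
CS = ½(153 − 111)(84) = 1764; PS = ½(111 − 97)(84) = 588.

Total surplus = 2352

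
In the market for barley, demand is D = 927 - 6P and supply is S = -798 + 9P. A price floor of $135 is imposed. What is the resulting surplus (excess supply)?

Equilibrium price would be P* = 115, so the floor at 135 binds.
At P = 135: D = 117, S = 417.
Surplus = 417 − 117 = 300.

Surplus = 300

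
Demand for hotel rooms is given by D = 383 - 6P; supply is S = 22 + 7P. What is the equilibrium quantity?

Set D = S: 383 - 6P = 22 + 7P.
361 = 13P, so P* = 361/13.
Q* = 383 − 6(361/13) = 2813/13.

Q* = 2813/13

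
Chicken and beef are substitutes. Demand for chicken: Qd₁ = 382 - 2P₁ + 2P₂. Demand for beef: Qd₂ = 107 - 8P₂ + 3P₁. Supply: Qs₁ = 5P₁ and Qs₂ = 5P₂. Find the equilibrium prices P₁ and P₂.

P₁ = 1036/17, P₂ = 379/17

Market 1: 382 - 2P₁ + 2P₂ = 5P₁ → 7P₁ - 2P₂ = 382.
Market 2: 13P₂ - 3P₁ = 107.
Eliminating P₂: 13×(1) + 2×(2) gives 85P₁ = 5180, so P₁ = 1036/17.
Back-substitute into (2): P₂ = (107 + 3×1036/17) / 13 = 379/17.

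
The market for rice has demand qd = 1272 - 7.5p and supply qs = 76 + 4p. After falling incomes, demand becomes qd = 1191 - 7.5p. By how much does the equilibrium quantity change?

Δq = -648/23

Original equilibrium: p* = 104, q* = 492.
New equilibrium: 1191 - 7.5p = 76 + 4p, so 1115 = 11.5p and p' = 2230/23; q' = 1191 − 7.5(2230/23) = 10668/23.
Change in quantity: 10668/23 − 492 = -648/23.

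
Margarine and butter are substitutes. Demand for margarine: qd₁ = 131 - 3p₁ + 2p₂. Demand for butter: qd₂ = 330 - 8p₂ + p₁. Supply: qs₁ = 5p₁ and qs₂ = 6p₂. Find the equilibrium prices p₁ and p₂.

Market 1: 131 - 3p₁ + 2p₂ = 5p₁ → 8p₁ - 2p₂ = 131.
Market 2: 14p₂ - p₁ = 330.
Eliminating p₂: 14×(1) + 2×(2) gives 110p₁ = 2494, so p₁ = 1247/55.
Back-substitute into (2): p₂ = (330 + 1×1247/55) / 14 = 2771/110.

p₁ = 1247/55, p₂ = 2771/110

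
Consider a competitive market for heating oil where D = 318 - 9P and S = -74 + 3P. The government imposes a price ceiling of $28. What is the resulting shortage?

Shortage = 56

Equilibrium price would be P* = 98/3, so the ceiling at 28 binds.
At P = 28: D = 318 − 9(28) = 66, S = -74 + 3(28) = 10.
Shortage = 66 − 10 = 56.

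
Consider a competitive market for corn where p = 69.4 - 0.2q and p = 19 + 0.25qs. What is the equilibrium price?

p* = 47

Set the two price expressions equal: 69.4 - 0.2q = 19 + 0.25q.
50.4 = 0.45q, so q* = 112.
p* = 69.4 − (0.2)(112) = 47.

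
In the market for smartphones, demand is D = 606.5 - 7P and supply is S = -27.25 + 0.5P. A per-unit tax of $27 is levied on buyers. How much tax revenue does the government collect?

Pre-tax equilibrium: P* = 84.5, Q* = 15.
Tax on buyers shifts demand to D = 606.5 − 7(P + 27) = 417.5 - 7P.
417.5 - 7P = -27.25 + 0.5P gives seller price Ps = 59.3; buyers pay Pb = 59.3 + 27 = 86.3.
New quantity: Q = 606.5 − 7(86.3) = 2.4.
Revenue = 27 × 2.4 = 64.8.

Tax revenue = 64.8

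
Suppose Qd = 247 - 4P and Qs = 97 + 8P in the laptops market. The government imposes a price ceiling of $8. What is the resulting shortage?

Equilibrium price would be P* = 12.5, so the ceiling at 8 binds.
At P = 8: Qd = 247 − 4(8) = 215, Qs = 97 + 8(8) = 161.
Shortage = 215 − 161 = 54.

Shortage = 54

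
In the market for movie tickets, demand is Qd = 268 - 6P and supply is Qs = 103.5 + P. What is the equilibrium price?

Set Qd = Qs: 268 - 6P = 103.5 + P.
164.5 = 7P, so P* = 23.5.
Q* = 268 − 6(23.5) = 127.

P* = 23.5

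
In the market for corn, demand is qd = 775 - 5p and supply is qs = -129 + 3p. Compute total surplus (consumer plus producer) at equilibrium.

Total surplus = 11760

Equilibrium: 775 - 5p = -129 + 3p gives p* = 113, q* = 210.
Demand choke price: p = 155; supply starts at p = 43.
CS = ½(155 − 113)(210) = 4410; PS = ½(113 − 43)(210) = 7350.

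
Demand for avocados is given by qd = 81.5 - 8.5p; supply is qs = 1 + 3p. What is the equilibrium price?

p* = 7

Set qd = qs: 81.5 - 8.5p = 1 + 3p.
80.5 = 11.5p, so p* = 7.
q* = 81.5 − 8.5(7) = 22.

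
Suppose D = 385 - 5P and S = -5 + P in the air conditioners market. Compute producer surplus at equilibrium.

Producer surplus = 1800

Equilibrium: 385 - 5P = -5 + P gives P* = 65, Q* = 60.
Supply starts at P = 5 (where S = 0).
PS = ½(65 − 5)(60) = 1800.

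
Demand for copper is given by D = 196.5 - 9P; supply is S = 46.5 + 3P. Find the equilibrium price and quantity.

Set D = S: 196.5 - 9P = 46.5 + 3P.
150 = 12P, so P* = 12.5.
Q* = 196.5 − 9(12.5) = 84.

P* = 12.5, Q* = 84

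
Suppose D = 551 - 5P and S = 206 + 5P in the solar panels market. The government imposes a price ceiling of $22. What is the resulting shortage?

Equilibrium price would be P* = 34.5, so the ceiling at 22 binds.
At P = 22: D = 551 − 5(22) = 441, S = 206 + 5(22) = 316.
Shortage = 441 − 316 = 125.

Shortage = 125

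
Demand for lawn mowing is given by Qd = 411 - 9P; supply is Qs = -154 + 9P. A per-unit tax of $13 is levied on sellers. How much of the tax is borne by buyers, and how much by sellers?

Buyers bear $6.5, sellers bear $6.5

Pre-tax equilibrium: P* = 565/18, Q* = 128.5.
Tax on sellers shifts supply to Qs = -154 + 9(P − 13) = -271 + 9P.
411 - 9P = -271 + 9P gives buyer price Pb = 341/9; sellers receive Ps = 341/9 − 13 = 224/9.
New quantity: Q = 411 − 9(341/9) = 70.
Buyer burden = 341/9 − 565/18 = 6.5; seller burden = 565/18 − 224/9 = 6.5.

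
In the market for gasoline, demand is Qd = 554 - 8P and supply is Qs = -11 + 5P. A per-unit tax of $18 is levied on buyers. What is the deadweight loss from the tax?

Pre-tax equilibrium: P* = 565/13, Q* = 2682/13.
Tax on buyers shifts demand to Qd = 554 − 8(P + 18) = 410 - 8P.
410 - 8P = -11 + 5P gives seller price Ps = 421/13; buyers pay Pb = 421/13 + 18 = 655/13.
New quantity: Q = 554 − 8(655/13) = 1962/13.
DWL = ½ × 18 × (2682/13 − 1962/13) = 6480/13.

Deadweight loss = 6480/13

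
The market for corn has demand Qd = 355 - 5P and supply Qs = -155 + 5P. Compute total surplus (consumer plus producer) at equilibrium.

Total surplus = 2000

Equilibrium: 355 - 5P = -155 + 5P gives P* = 51, Q* = 100.
Demand choke price: P = 71; supply starts at P = 31.
CS = ½(71 − 51)(100) = 1000; PS = ½(51 − 31)(100) = 1000.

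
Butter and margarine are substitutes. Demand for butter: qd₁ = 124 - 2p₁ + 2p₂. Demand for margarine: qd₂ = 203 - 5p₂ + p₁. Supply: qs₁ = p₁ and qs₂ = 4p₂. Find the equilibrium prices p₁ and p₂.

p₁ = 60.88, p₂ = 29.32

Market 1: 124 - 2p₁ + 2p₂ = p₁ → 3p₁ - 2p₂ = 124.
Market 2: 9p₂ - p₁ = 203.
Eliminating p₂: 9×(1) + 2×(2) gives 25p₁ = 1522, so p₁ = 60.88.
Back-substitute into (2): p₂ = (203 + 1×60.88) / 9 = 29.32.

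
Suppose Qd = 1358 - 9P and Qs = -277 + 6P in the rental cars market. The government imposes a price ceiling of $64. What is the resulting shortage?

Equilibrium price would be P* = 109, so the ceiling at 64 binds.
At P = 64: Qd = 1358 − 9(64) = 782, Qs = -277 + 6(64) = 107.
Shortage = 782 − 107 = 675.

Shortage = 675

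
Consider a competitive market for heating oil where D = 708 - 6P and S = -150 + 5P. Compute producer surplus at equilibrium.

Producer surplus = 5760

Equilibrium: 708 - 6P = -150 + 5P gives P* = 78, Q* = 240.
Supply starts at P = 30 (where S = 0).
PS = ½(78 − 30)(240) = 5760.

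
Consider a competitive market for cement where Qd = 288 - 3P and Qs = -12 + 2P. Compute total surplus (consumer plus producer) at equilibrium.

Equilibrium: 288 - 3P = -12 + 2P gives P* = 60, Q* = 108.
Demand choke price: P = 96; supply starts at P = 6.
CS = ½(96 − 60)(108) = 1944; PS = ½(60 − 6)(108) = 2916.

Total surplus = 4860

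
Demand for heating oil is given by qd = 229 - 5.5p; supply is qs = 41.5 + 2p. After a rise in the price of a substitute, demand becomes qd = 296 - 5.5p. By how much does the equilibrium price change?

Original equilibrium: p* = 25, q* = 91.5.
New equilibrium: 296 - 5.5p = 41.5 + 2p, so 254.5 = 7.5p and p' = 509/15; q' = 296 − 5.5(509/15) = 3281/30.
Change in price: 509/15 − 25 = 134/15.

Δp = 134/15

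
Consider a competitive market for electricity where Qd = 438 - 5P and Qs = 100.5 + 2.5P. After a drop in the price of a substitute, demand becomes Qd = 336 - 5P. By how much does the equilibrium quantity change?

Original equilibrium: P* = 45, Q* = 213.
New equilibrium: 336 - 5P = 100.5 + 2.5P, so 235.5 = 7.5P and P' = 31.4; Q' = 336 − 5(31.4) = 179.
Change in quantity: 179 − 213 = -34.

ΔQ = -34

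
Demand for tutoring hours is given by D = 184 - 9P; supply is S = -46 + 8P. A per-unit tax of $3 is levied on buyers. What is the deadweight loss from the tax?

Pre-tax equilibrium: P* = 230/17, Q* = 1058/17.
Tax on buyers shifts demand to D = 184 − 9(P + 3) = 157 - 9P.
157 - 9P = -46 + 8P gives seller price Ps = 203/17; buyers pay Pb = 203/17 + 3 = 254/17.
New quantity: Q = 184 − 9(254/17) = 842/17.
DWL = ½ × 3 × (1058/17 − 842/17) = 324/17.

Deadweight loss = 324/17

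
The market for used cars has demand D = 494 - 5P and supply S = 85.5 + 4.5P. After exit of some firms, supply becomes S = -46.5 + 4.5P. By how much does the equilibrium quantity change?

ΔQ = -1320/19

Original equilibrium: P* = 43, Q* = 279.
New equilibrium: 494 - 5P = -46.5 + 4.5P, so 540.5 = 9.5P and P' = 1081/19; Q' = 494 − 5(1081/19) = 3981/19.
Change in quantity: 3981/19 − 279 = -1320/19.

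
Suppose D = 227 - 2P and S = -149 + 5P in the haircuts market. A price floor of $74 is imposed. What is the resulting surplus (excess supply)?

Surplus = 142

Equilibrium price would be P* = 376/7, so the floor at 74 binds.
At P = 74: D = 79, S = 221.
Surplus = 221 − 79 = 142.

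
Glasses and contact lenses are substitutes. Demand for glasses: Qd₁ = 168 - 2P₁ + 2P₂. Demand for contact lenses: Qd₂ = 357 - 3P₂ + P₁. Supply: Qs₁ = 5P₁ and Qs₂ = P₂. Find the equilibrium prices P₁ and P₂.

Market 1: 168 - 2P₁ + 2P₂ = 5P₁ → 7P₁ - 2P₂ = 168.
Market 2: 4P₂ - P₁ = 357.
Eliminating P₂: 4×(1) + 2×(2) gives 26P₁ = 1386, so P₁ = 693/13.
Back-substitute into (2): P₂ = (357 + 1×693/13) / 4 = 2667/26.

P₁ = 693/13, P₂ = 2667/26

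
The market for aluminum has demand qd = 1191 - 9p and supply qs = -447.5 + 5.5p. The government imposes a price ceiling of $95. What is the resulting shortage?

Equilibrium price would be p* = 113, so the ceiling at 95 binds.
At p = 95: qd = 1191 − 9(95) = 336, qs = -447.5 + 5.5(95) = 75.
Shortage = 336 − 75 = 261.

Shortage = 261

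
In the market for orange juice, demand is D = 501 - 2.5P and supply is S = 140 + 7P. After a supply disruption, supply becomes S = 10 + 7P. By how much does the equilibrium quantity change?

ΔQ = -650/19

Original equilibrium: P* = 38, Q* = 406.
New equilibrium: 501 - 2.5P = 10 + 7P, so 491 = 9.5P and P' = 982/19; Q' = 501 − 2.5(982/19) = 7064/19.
Change in quantity: 7064/19 − 406 = -650/19.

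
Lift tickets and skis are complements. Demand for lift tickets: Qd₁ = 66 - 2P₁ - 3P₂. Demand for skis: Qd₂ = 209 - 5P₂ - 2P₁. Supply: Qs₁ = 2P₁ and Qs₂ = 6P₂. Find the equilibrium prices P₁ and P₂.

P₁ = 99/38, P₂ = 352/19

Market 1: 66 - 2P₁ - 3P₂ = 2P₁ → 4P₁ + 3P₂ = 66.
Market 2: 11P₂ + 2P₁ = 209.
Eliminating P₂: 11×(1) − 3×(2) gives 38P₁ = 99, so P₁ = 99/38.
Back-substitute into (2): P₂ = (209 − 2×99/38) / 11 = 352/19.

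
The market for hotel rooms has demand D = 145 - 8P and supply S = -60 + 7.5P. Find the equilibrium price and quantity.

Set D = S: 145 - 8P = -60 + 7.5P.
205 = 15.5P, so P* = 410/31.
Q* = 145 − 8(410/31) = 1215/31.

P* = 410/31, Q* = 1215/31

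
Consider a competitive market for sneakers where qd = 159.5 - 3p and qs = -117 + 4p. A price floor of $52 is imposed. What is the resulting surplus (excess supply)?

Equilibrium price would be p* = 39.5, so the floor at 52 binds.
At p = 52: qd = 3.5, qs = 91.
Surplus = 91 − 3.5 = 87.5.

Surplus = 87.5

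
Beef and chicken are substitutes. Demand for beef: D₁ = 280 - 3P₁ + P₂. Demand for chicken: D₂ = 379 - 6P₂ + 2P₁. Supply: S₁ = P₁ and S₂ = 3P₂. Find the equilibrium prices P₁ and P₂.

P₁ = 2899/34, P₂ = 1038/17

Market 1: 280 - 3P₁ + P₂ = P₁ → 4P₁ - P₂ = 280.
Market 2: 9P₂ - 2P₁ = 379.
Eliminating P₂: 9×(1) + 1×(2) gives 34P₁ = 2899, so P₁ = 2899/34.
Back-substitute into (2): P₂ = (379 + 2×2899/34) / 9 = 1038/17.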